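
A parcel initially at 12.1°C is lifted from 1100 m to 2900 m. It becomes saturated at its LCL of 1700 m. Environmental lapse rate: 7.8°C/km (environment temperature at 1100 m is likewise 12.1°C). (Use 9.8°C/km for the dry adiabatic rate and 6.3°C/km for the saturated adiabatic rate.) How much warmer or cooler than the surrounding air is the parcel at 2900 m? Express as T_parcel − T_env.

+0.6°C (parcel warmer than environment)

Parcel:
  1100 → 1700 m (dry, 9.8°C/km): ΔT = -9.8 × 0.6 = -5.88°C → T = 6.22°C
  1700 → 2900 m (saturated, 6.3°C/km): ΔT = -6.3 × 1.2 = -7.56°C → T = -1.34°C
Environment:
  1100 → 2900 m (environment, 7.8°C/km): ΔT = -7.8 × 1.8 = -14.04°C → T = -1.94°C
T_parcel − T_env = -1.34 − (-1.94) = +0.6°C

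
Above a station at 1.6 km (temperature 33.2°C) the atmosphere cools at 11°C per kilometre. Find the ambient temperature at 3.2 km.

1600 → 3200 m (environmental, 11°C/km): ΔT = -11 × 1.6 = -17.6°C → T = 15.6°C

15.6°C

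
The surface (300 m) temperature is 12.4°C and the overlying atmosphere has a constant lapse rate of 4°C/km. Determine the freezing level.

3400 m

Height above start = (12.4 − 0) / 4 = 3.1 km
Altitude = 300 m + 3100 m = 3400 m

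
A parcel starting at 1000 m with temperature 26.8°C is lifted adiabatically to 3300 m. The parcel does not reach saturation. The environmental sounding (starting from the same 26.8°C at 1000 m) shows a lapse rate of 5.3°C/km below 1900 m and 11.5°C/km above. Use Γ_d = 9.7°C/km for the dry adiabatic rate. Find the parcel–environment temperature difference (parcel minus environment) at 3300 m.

Parcel:
  Dry to 3300 m: -9.7 × 2.3 km = -22.31°C, so T = 4.49°C.
Environment:
  Environment, lower layer to 1900 m: -5.3 × 0.9 km = -4.77°C, so T = 22.03°C.
  Environment, upper layer to 3300 m: -11.5 × 1.4 km = -16.1°C, so T = 5.93°C.
T_parcel − T_env = 4.49 − 5.93 = -1.44°C

-1.44°C (parcel cooler than environment)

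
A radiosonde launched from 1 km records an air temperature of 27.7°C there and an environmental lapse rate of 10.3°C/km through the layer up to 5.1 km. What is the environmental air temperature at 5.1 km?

1000 → 5100 m (environmental, 10.3°C/km): ΔT = -10.3 × 4.1 = -42.23°C → T = -14.53°C

-14.53°C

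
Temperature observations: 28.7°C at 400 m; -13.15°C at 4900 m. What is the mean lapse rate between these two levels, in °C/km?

9.3°C/km

Γ = −ΔT/Δz = (28.7 − (-13.15)) / (4900 − 400) m
  = 41.85°C / 4.5 km = 9.3°C/km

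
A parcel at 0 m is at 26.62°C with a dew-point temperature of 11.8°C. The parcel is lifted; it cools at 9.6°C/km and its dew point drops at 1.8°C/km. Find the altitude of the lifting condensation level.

1900 m

T and T_d converge at 9.6 − 1.8 = 7.8°C per km
Height above start = (26.62 − 11.8) / 7.8 = 1.9 km
LCL altitude = 0 m + 1900 m = 1900 m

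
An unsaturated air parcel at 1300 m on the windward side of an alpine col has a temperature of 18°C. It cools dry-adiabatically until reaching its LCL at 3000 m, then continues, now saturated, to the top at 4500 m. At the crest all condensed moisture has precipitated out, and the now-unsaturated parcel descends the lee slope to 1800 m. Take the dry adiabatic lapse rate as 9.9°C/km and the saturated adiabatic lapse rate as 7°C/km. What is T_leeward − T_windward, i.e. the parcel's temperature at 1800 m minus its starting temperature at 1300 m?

1300–3000 m, dry: Δz = 1.7 km ⇒ ΔT = -16.83°C; T = 1.17°C
3000–4500 m, saturated: Δz = 1.5 km ⇒ ΔT = -10.5°C; T = -9.33°C
4500–1800 m, dry descent: Δz = 2.7 km ⇒ ΔT = +26.73°C; T = 17.4°C
Net change vs windward start: 17.4 − 18 = -0.6°C

-0.6°C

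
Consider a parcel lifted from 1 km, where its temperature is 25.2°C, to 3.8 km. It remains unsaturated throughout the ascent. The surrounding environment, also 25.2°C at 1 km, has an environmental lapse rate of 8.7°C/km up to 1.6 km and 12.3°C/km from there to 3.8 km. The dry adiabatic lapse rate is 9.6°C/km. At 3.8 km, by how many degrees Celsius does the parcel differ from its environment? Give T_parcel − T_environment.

+5.4°C (parcel warmer than environment)

Parcel:
  1000 → 3800 m (dry, 9.6°C/km): ΔT = -9.6 × 2.8 = -26.88°C → T = -1.68°C
Environment:
  1000 → 1600 m (environment, lower layer, 8.7°C/km): ΔT = -8.7 × 0.6 = -5.22°C → T = 19.98°C
  1600 → 3800 m (environment, upper layer, 12.3°C/km): ΔT = -12.3 × 2.2 = -27.06°C → T = -7.08°C
T_parcel − T_env = -1.68 − (-7.08) = +5.4°C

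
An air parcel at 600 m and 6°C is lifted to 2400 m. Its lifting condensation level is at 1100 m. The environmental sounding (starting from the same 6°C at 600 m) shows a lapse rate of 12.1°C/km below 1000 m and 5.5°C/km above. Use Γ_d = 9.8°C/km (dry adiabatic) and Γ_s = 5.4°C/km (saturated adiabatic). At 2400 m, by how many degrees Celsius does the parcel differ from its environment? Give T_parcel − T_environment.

Parcel:
  From 600 m to 1100 m (dry): cools by 9.8 × 0.5 = 4.9°C, giving 1.1°C.
  From 1100 m to 2400 m (saturated): cools by 5.4 × 1.3 = 7.02°C, giving -5.92°C.
Environment:
  From 600 m to 1000 m (environment, lower layer): cools by 12.1 × 0.4 = 4.84°C, giving 1.16°C.
  From 1000 m to 2400 m (environment, upper layer): cools by 5.5 × 1.4 = 7.7°C, giving -6.54°C.
T_parcel − T_env = -5.92 − (-6.54) = +0.62°C

+0.62°C (parcel warmer than environment)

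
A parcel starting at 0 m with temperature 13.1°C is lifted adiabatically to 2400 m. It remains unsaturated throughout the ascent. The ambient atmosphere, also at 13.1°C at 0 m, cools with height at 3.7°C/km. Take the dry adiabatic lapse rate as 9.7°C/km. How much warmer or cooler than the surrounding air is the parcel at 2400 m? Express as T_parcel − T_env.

-14.4°C (parcel cooler than environment)

Parcel:
  0 → 2400 m (dry, 9.7°C/km): ΔT = -9.7 × 2.4 = -23.28°C → T = -10.18°C
Environment:
  0 → 2400 m (environment, 3.7°C/km): ΔT = -3.7 × 2.4 = -8.88°C → T = 4.22°C
T_parcel − T_env = -10.18 − 4.22 = -14.4°C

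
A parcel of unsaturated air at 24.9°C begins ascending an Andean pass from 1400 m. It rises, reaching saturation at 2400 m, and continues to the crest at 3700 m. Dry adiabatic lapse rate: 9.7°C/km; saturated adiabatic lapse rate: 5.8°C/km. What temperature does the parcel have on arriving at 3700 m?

From 1400 m to 2400 m (dry): cools by 9.7 × 1 = 9.7°C, giving 15.2°C.
From 2400 m to 3700 m (saturated): cools by 5.8 × 1.3 = 7.54°C, giving 7.66°C.

7.66°C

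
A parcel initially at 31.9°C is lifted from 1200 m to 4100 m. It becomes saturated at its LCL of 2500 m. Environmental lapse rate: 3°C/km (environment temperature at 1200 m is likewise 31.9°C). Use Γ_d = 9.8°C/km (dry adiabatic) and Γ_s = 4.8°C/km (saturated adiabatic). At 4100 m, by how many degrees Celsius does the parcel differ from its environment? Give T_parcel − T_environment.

Parcel:
  1200–2500 m, dry: Δz = 1.3 km ⇒ ΔT = -12.74°C; T = 19.16°C
  2500–4100 m, saturated: Δz = 1.6 km ⇒ ΔT = -7.68°C; T = 11.48°C
Environment:
  1200–4100 m, environment: Δz = 2.9 km ⇒ ΔT = -8.7°C; T = 23.2°C
T_parcel − T_env = 11.48 − 23.2 = -11.72°C

-11.72°C (parcel cooler than environment)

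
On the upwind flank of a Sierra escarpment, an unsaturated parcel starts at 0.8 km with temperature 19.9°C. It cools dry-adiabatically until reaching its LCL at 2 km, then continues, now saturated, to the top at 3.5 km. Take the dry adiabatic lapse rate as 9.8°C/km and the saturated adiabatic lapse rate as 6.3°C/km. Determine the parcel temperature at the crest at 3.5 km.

Dry to 2000 m: -9.8 × 1.2 km = -11.76°C, so T = 8.14°C.
Saturated to 3500 m: -6.3 × 1.5 km = -9.45°C, so T = -1.31°C.

-1.31°C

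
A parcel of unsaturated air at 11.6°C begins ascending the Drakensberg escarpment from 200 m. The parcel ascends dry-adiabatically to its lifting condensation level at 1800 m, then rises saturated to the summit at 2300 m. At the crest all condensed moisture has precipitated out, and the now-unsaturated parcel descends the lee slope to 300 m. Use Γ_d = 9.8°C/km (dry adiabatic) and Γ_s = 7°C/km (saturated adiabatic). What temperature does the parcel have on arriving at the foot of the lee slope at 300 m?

12.02°C

200–1800 m, dry: Δz = 1.6 km ⇒ ΔT = -15.68°C; T = -4.08°C
1800–2300 m, saturated: Δz = 0.5 km ⇒ ΔT = -3.5°C; T = -7.58°C
2300–300 m, dry descent: Δz = 2 km ⇒ ΔT = +19.6°C; T = 12.02°C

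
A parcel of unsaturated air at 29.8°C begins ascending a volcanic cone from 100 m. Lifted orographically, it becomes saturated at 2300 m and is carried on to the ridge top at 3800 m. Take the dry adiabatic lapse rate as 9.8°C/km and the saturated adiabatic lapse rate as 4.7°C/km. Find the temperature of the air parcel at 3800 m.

1.19°C

From 100 m to 2300 m (dry): cools by 9.8 × 2.2 = 21.56°C, giving 8.24°C.
From 2300 m to 3800 m (saturated): cools by 4.7 × 1.5 = 7.05°C, giving 1.19°C.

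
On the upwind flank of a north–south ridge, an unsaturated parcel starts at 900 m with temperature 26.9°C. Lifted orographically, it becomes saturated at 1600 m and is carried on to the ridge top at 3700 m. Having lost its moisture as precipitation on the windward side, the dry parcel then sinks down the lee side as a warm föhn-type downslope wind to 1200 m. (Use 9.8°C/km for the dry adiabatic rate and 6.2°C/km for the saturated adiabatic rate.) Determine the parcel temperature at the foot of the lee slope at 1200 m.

31.52°C

900–1600 m, dry: Δz = 0.7 km ⇒ ΔT = -6.86°C; T = 20.04°C
1600–3700 m, saturated: Δz = 2.1 km ⇒ ΔT = -13.02°C; T = 7.02°C
3700–1200 m, dry descent: Δz = 2.5 km ⇒ ΔT = +24.5°C; T = 31.52°C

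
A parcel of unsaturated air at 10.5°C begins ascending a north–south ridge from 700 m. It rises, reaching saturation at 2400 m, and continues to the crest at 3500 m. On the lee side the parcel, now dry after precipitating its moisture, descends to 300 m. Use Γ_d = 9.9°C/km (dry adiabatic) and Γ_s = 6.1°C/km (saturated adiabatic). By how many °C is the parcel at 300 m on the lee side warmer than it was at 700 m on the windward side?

+8.14°C

Dry to 2400 m: -9.9 × 1.7 km = -16.83°C, so T = -6.33°C.
Saturated to 3500 m: -6.1 × 1.1 km = -6.71°C, so T = -13.04°C.
Dry descent to 300 m: +9.9 × 3.2 km = +31.68°C, so T = 18.64°C.
Net change vs windward start: 18.64 − 10.5 = +8.14°C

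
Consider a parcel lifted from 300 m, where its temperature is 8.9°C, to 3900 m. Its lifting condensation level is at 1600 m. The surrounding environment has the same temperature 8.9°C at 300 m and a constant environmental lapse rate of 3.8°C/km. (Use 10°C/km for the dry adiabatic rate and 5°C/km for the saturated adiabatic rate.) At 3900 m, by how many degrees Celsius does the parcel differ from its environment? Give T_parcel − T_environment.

Parcel:
  300–1600 m, dry: Δz = 1.3 km ⇒ ΔT = -13°C; T = -4.1°C
  1600–3900 m, saturated: Δz = 2.3 km ⇒ ΔT = -11.5°C; T = -15.6°C
Environment:
  300–3900 m, environment: Δz = 3.6 km ⇒ ΔT = -13.68°C; T = -4.78°C
T_parcel − T_env = -15.6 − (-4.78) = -10.82°C

-10.82°C (parcel cooler than environment)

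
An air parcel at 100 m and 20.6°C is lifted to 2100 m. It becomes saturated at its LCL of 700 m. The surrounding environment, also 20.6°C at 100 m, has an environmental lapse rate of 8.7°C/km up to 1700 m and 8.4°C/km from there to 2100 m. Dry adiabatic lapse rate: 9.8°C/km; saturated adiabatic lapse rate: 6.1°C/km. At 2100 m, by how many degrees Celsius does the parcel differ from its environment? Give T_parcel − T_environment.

Parcel:
  100 → 700 m (dry, 9.8°C/km): ΔT = -9.8 × 0.6 = -5.88°C → T = 14.72°C
  700 → 2100 m (saturated, 6.1°C/km): ΔT = -6.1 × 1.4 = -8.54°C → T = 6.18°C
Environment:
  100 → 1700 m (environment, lower layer, 8.7°C/km): ΔT = -8.7 × 1.6 = -13.92°C → T = 6.68°C
  1700 → 2100 m (environment, upper layer, 8.4°C/km): ΔT = -8.4 × 0.4 = -3.36°C → T = 3.32°C
T_parcel − T_env = 6.18 − 3.32 = +2.86°C

+2.86°C (parcel warmer than environment)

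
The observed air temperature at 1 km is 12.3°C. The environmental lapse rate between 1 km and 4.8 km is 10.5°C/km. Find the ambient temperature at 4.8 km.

-27.6°C

1000 → 4800 m (environmental, 10.5°C/km): ΔT = -10.5 × 3.8 = -39.9°C → T = -27.6°C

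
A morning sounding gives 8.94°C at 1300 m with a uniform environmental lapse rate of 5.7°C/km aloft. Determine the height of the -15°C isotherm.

Height above start = (8.94 − (-15)) / 5.7 = 4.2 km
Altitude = 1300 m + 4200 m = 5500 m

5500 m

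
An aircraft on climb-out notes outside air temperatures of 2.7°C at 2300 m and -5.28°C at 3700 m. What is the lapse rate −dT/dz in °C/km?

5.7°C/km

Γ = −ΔT/Δz = (2.7 − (-5.28)) / (3700 − 2300) m
  = 7.98°C / 1.4 km = 5.7°C/km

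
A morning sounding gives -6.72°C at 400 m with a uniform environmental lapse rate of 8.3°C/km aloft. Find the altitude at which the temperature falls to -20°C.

Height above start = (-6.72 − (-20)) / 8.3 = 1.6 km
Altitude = 400 m + 1600 m = 2000 m

2000 m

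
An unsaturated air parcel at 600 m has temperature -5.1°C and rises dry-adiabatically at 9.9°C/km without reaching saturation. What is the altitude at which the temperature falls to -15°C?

Height above start = (-5.1 − (-15)) / 9.9 = 1 km
Altitude = 600 m + 1000 m = 1600 m

1600 m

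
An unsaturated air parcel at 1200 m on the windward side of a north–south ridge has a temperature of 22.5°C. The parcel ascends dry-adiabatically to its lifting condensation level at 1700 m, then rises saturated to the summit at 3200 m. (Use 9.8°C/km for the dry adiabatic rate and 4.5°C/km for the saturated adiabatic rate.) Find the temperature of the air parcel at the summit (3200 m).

1200–1700 m, dry: Δz = 0.5 km ⇒ ΔT = -4.9°C; T = 17.6°C
1700–3200 m, saturated: Δz = 1.5 km ⇒ ΔT = -6.75°C; T = 10.85°C

10.85°C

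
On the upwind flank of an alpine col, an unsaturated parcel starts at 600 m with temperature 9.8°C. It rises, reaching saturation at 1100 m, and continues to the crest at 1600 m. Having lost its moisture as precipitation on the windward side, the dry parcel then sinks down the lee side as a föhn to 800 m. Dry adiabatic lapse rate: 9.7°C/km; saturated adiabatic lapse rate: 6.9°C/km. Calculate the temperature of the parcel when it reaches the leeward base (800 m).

Dry to 1100 m: -9.7 × 0.5 km = -4.85°C, so T = 4.95°C.
Saturated to 1600 m: -6.9 × 0.5 km = -3.45°C, so T = 1.5°C.
Dry descent to 800 m: +9.7 × 0.8 km = +7.76°C, so T = 9.26°C.

9.26°C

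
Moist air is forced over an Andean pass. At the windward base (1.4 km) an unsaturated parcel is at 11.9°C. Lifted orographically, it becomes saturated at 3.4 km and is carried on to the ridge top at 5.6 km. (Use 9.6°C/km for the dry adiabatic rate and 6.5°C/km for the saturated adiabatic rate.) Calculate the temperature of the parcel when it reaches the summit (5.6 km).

-21.6°C

From 1400 m to 3400 m (dry): cools by 9.6 × 2 = 19.2°C, giving -7.3°C.
From 3400 m to 5600 m (saturated): cools by 6.5 × 2.2 = 14.3°C, giving -21.6°C.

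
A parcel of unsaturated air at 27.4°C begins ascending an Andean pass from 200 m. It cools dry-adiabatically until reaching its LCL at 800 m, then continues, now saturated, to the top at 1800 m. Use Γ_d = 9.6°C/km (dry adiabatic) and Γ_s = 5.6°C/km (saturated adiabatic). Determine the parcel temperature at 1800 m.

Dry to 800 m: -9.6 × 0.6 km = -5.76°C, so T = 21.64°C.
Saturated to 1800 m: -5.6 × 1 km = -5.6°C, so T = 16.04°C.

16.04°C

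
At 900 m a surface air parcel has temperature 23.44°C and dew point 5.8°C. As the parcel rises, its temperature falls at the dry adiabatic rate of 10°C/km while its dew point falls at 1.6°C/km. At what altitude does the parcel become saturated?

T and T_d converge at 10 − 1.6 = 8.4°C per km
Height above start = (23.44 − 5.8) / 8.4 = 2.1 km
LCL altitude = 900 m + 2100 m = 3000 m

3000 m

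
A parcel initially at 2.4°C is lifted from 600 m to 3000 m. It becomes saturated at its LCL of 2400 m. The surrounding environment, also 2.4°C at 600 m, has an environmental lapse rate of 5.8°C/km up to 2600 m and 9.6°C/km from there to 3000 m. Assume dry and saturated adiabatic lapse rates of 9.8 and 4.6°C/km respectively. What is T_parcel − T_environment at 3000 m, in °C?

-4.96°C (parcel cooler than environment)

Parcel:
  600 → 2400 m (dry, 9.8°C/km): ΔT = -9.8 × 1.8 = -17.64°C → T = -15.24°C
  2400 → 3000 m (saturated, 4.6°C/km): ΔT = -4.6 × 0.6 = -2.76°C → T = -18°C
Environment:
  600 → 2600 m (environment, lower layer, 5.8°C/km): ΔT = -5.8 × 2 = -11.6°C → T = -9.2°C
  2600 → 3000 m (environment, upper layer, 9.6°C/km): ΔT = -9.6 × 0.4 = -3.84°C → T = -13.04°C
T_parcel − T_env = -18 − (-13.04) = -4.96°C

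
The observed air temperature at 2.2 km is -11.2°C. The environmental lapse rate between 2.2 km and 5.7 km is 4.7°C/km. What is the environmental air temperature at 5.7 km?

2200 → 5700 m (environmental, 4.7°C/km): ΔT = -4.7 × 3.5 = -16.45°C → T = -27.65°C

-27.65°C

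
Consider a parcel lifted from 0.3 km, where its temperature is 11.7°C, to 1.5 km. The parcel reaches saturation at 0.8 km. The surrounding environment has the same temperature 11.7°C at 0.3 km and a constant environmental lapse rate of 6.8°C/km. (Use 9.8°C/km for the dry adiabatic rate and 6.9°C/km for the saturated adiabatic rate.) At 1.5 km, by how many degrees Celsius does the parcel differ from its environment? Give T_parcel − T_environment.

-1.57°C (parcel cooler than environment)

Parcel:
  From 300 m to 800 m (dry): cools by 9.8 × 0.5 = 4.9°C, giving 6.8°C.
  From 800 m to 1500 m (saturated): cools by 6.9 × 0.7 = 4.83°C, giving 1.97°C.
Environment:
  From 300 m to 1500 m (environment): cools by 6.8 × 1.2 = 8.16°C, giving 3.54°C.
T_parcel − T_env = 1.97 − 3.54 = -1.57°C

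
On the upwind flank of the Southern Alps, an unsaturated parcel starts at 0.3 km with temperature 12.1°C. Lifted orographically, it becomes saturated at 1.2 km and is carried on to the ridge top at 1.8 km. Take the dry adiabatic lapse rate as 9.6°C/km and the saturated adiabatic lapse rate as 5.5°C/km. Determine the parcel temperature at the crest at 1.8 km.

0.16°C

From 300 m to 1200 m (dry): cools by 9.6 × 0.9 = 8.64°C, giving 3.46°C.
From 1200 m to 1800 m (saturated): cools by 5.5 × 0.6 = 3.3°C, giving 0.16°C.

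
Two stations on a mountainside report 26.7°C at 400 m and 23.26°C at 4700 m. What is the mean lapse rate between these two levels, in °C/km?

0.8°C/km

Γ = −ΔT/Δz = (26.7 − 23.26) / (4700 − 400) m
  = 3.44°C / 4.3 km = 0.8°C/km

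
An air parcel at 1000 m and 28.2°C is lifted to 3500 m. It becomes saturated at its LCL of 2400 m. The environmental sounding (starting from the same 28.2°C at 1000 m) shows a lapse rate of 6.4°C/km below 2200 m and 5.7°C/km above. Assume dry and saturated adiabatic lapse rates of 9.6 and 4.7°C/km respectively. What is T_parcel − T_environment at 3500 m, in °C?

Parcel:
  1000–2400 m, dry: Δz = 1.4 km ⇒ ΔT = -13.44°C; T = 14.76°C
  2400–3500 m, saturated: Δz = 1.1 km ⇒ ΔT = -5.17°C; T = 9.59°C
Environment:
  1000–2200 m, environment, lower layer: Δz = 1.2 km ⇒ ΔT = -7.68°C; T = 20.52°C
  2200–3500 m, environment, upper layer: Δz = 1.3 km ⇒ ΔT = -7.41°C; T = 13.11°C
T_parcel − T_env = 9.59 − 13.11 = -3.52°C

-3.52°C (parcel cooler than environment)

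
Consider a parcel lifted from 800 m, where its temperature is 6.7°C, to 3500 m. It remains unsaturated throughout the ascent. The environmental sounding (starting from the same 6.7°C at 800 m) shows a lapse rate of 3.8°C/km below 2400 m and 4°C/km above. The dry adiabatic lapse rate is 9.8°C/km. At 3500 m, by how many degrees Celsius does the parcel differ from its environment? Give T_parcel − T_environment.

-15.98°C (parcel cooler than environment)

Parcel:
  Dry to 3500 m: -9.8 × 2.7 km = -26.46°C, so T = -19.76°C.
Environment:
  Environment, lower layer to 2400 m: -3.8 × 1.6 km = -6.08°C, so T = 0.62°C.
  Environment, upper layer to 3500 m: -4 × 1.1 km = -4.4°C, so T = -3.78°C.
T_parcel − T_env = -19.76 − (-3.78) = -15.98°C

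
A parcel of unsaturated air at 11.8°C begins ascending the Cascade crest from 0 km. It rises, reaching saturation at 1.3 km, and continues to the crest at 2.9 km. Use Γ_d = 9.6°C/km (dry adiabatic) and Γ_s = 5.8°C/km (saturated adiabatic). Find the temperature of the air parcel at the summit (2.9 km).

-9.96°C

0–1300 m, dry: Δz = 1.3 km ⇒ ΔT = -12.48°C; T = -0.68°C
1300–2900 m, saturated: Δz = 1.6 km ⇒ ΔT = -9.28°C; T = -9.96°C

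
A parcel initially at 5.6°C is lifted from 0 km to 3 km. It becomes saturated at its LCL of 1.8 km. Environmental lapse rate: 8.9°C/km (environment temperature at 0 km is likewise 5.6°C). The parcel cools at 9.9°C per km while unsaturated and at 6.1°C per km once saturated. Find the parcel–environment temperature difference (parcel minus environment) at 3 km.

Parcel:
  0 → 1800 m (dry, 9.9°C/km): ΔT = -9.9 × 1.8 = -17.82°C → T = -12.22°C
  1800 → 3000 m (saturated, 6.1°C/km): ΔT = -6.1 × 1.2 = -7.32°C → T = -19.54°C
Environment:
  0 → 3000 m (environment, 8.9°C/km): ΔT = -8.9 × 3 = -26.7°C → T = -21.1°C
T_parcel − T_env = -19.54 − (-21.1) = +1.56°C

+1.56°C (parcel warmer than environment)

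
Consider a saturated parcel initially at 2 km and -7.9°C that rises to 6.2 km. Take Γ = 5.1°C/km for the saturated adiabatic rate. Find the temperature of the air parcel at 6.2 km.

-29.32°C

2000–6200 m, saturated adiabatic: Δz = 4.2 km ⇒ ΔT = -21.42°C; T = -29.32°C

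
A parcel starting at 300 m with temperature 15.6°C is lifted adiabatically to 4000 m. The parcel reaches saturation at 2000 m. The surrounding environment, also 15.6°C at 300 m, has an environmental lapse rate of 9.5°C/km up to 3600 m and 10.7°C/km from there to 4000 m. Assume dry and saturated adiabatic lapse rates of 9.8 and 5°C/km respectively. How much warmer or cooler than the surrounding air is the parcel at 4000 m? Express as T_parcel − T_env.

Parcel:
  300 → 2000 m (dry, 9.8°C/km): ΔT = -9.8 × 1.7 = -16.66°C → T = -1.06°C
  2000 → 4000 m (saturated, 5°C/km): ΔT = -5 × 2 = -10°C → T = -11.06°C
Environment:
  300 → 3600 m (environment, lower layer, 9.5°C/km): ΔT = -9.5 × 3.3 = -31.35°C → T = -15.75°C
  3600 → 4000 m (environment, upper layer, 10.7°C/km): ΔT = -10.7 × 0.4 = -4.28°C → T = -20.03°C
T_parcel − T_env = -11.06 − (-20.03) = +8.97°C

+8.97°C (parcel warmer than environment)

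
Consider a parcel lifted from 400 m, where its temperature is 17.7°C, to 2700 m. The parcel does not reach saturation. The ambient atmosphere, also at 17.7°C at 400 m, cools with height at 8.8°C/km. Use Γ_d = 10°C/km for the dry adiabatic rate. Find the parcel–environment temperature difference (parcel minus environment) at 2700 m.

Parcel:
  400–2700 m, dry: Δz = 2.3 km ⇒ ΔT = -23°C; T = -5.3°C
Environment:
  400–2700 m, environment: Δz = 2.3 km ⇒ ΔT = -20.24°C; T = -2.54°C
T_parcel − T_env = -5.3 − (-2.54) = -2.76°C

-2.76°C (parcel cooler than environment)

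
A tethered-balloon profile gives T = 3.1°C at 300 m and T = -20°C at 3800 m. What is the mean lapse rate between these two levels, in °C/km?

Γ = −ΔT/Δz = (3.1 − (-20)) / (3800 − 300) m
  = 23.1°C / 3.5 km = 6.6°C/km

6.6°C/km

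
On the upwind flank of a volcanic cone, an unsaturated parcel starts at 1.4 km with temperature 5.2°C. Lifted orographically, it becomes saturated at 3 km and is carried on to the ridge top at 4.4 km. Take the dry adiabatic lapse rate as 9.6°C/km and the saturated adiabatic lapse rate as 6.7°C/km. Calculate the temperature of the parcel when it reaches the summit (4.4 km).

-19.54°C

1400–3000 m, dry: Δz = 1.6 km ⇒ ΔT = -15.36°C; T = -10.16°C
3000–4400 m, saturated: Δz = 1.4 km ⇒ ΔT = -9.38°C; T = -19.54°C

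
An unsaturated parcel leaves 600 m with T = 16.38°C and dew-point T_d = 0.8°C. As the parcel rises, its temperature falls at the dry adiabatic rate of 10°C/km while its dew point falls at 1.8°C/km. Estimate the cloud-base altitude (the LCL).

T and T_d converge at 10 − 1.8 = 8.2°C per km
Height above start = (16.38 − 0.8) / 8.2 = 1.9 km
LCL altitude = 600 m + 1900 m = 2500 m

2500 m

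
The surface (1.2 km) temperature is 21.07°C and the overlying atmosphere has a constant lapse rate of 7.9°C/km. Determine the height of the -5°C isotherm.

4.5 km

Height above start = (21.07 − (-5)) / 7.9 = 3.3 km
Altitude = 1200 m + 3300 m = 4500 m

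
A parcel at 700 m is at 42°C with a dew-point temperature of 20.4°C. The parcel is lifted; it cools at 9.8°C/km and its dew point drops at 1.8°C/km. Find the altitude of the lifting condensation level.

T and T_d converge at 9.8 − 1.8 = 8°C per km
Height above start = (42 − 20.4) / 8 = 2.7 km
LCL altitude = 700 m + 2700 m = 3400 m

3400 m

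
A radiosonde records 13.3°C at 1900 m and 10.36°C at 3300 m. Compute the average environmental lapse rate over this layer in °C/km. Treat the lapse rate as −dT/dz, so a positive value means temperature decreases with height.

Γ = −ΔT/Δz = (13.3 − 10.36) / (3300 − 1900) m
  = 2.94°C / 1.4 km = 2.1°C/km

2.1°C/km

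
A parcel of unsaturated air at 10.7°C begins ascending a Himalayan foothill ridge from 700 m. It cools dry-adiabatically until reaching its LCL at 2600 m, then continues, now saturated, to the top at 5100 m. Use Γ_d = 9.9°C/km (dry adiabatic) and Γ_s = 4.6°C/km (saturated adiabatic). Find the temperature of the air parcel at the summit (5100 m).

-19.61°C

Dry to 2600 m: -9.9 × 1.9 km = -18.81°C, so T = -8.11°C.
Saturated to 5100 m: -4.6 × 2.5 km = -11.5°C, so T = -19.61°C.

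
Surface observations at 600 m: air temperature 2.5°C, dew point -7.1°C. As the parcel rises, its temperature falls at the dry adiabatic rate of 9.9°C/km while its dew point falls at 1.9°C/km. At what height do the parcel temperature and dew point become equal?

T and T_d converge at 9.9 − 1.9 = 8°C per km
Height above start = (2.5 − (-7.1)) / 8 = 1.2 km
LCL altitude = 600 m + 1200 m = 1800 m

1800 m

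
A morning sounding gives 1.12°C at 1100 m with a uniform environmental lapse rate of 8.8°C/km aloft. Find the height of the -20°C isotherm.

Height above start = (1.12 − (-20)) / 8.8 = 2.4 km
Altitude = 1100 m + 2400 m = 3500 m

3500 m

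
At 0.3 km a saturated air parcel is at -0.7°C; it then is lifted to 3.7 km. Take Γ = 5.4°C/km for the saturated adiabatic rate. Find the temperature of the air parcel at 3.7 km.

-19.06°C

300–3700 m, saturated adiabatic: Δz = 3.4 km ⇒ ΔT = -18.36°C; T = -19.06°C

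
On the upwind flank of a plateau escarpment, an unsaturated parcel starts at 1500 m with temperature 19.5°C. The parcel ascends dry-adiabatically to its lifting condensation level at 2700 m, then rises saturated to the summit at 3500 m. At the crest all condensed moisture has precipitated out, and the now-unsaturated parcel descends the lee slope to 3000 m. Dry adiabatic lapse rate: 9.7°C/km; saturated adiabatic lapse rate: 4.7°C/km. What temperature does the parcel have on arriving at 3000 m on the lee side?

8.95°C

1500 → 2700 m (dry, 9.7°C/km): ΔT = -9.7 × 1.2 = -11.64°C → T = 7.86°C
2700 → 3500 m (saturated, 4.7°C/km): ΔT = -4.7 × 0.8 = -3.76°C → T = 4.1°C
3500 → 3000 m (dry descent, 9.7°C/km): ΔT = +9.7 × 0.5 = +4.85°C → T = 8.95°C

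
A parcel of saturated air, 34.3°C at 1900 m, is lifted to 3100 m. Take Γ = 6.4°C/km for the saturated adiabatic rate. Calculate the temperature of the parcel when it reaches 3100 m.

26.62°C

1900–3100 m, saturated adiabatic: Δz = 1.2 km ⇒ ΔT = -7.68°C; T = 26.62°C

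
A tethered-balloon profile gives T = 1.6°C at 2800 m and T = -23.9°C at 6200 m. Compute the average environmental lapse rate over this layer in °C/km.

7.5°C/km

Γ = −ΔT/Δz = (1.6 − (-23.9)) / (6200 − 2800) m
  = 25.5°C / 3.4 km = 7.5°C/km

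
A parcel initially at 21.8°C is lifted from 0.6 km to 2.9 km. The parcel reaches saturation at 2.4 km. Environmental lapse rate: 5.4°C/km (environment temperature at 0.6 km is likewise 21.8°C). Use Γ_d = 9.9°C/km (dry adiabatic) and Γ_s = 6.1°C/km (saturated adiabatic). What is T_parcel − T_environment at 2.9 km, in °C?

Parcel:
  Dry to 2400 m: -9.9 × 1.8 km = -17.82°C, so T = 3.98°C.
  Saturated to 2900 m: -6.1 × 0.5 km = -3.05°C, so T = 0.93°C.
Environment:
  Environment to 2900 m: -5.4 × 2.3 km = -12.42°C, so T = 9.38°C.
T_parcel − T_env = 0.93 − 9.38 = -8.45°C

-8.45°C (parcel cooler than environment)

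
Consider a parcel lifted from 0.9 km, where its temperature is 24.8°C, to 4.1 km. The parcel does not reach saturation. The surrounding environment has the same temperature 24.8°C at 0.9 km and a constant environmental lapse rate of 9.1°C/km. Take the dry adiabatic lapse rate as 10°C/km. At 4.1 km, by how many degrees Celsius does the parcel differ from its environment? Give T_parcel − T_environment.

-2.88°C (parcel cooler than environment)

Parcel:
  From 900 m to 4100 m (dry): cools by 10 × 3.2 = 32°C, giving -7.2°C.
Environment:
  From 900 m to 4100 m (environment): cools by 9.1 × 3.2 = 29.12°C, giving -4.32°C.
T_parcel − T_env = -7.2 − (-4.32) = -2.88°C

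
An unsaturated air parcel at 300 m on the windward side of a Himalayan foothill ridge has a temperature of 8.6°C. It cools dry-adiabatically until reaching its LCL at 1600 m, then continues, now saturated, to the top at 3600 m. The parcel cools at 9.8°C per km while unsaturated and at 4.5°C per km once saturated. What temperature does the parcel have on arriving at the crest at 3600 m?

-13.14°C

Dry to 1600 m: -9.8 × 1.3 km = -12.74°C, so T = -4.14°C.
Saturated to 3600 m: -4.5 × 2 km = -9°C, so T = -13.14°C.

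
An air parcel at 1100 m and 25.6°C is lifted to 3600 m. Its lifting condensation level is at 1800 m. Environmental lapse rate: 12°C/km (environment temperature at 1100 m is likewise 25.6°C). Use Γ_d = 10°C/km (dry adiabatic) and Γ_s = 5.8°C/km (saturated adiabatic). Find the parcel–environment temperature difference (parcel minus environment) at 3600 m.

Parcel:
  1100 → 1800 m (dry, 10°C/km): ΔT = -10 × 0.7 = -7°C → T = 18.6°C
  1800 → 3600 m (saturated, 5.8°C/km): ΔT = -5.8 × 1.8 = -10.44°C → T = 8.16°C
Environment:
  1100 → 3600 m (environment, 12°C/km): ΔT = -12 × 2.5 = -30°C → T = -4.4°C
T_parcel − T_env = 8.16 − (-4.4) = +12.56°C

+12.56°C (parcel warmer than environment)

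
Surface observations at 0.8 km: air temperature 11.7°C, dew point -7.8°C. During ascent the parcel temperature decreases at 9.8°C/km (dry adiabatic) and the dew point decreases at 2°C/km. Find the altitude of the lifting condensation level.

T and T_d converge at 9.8 − 2 = 7.8°C per km
Height above start = (11.7 − (-7.8)) / 7.8 = 2.5 km
LCL altitude = 800 m + 2500 m = 3300 m

3.3 km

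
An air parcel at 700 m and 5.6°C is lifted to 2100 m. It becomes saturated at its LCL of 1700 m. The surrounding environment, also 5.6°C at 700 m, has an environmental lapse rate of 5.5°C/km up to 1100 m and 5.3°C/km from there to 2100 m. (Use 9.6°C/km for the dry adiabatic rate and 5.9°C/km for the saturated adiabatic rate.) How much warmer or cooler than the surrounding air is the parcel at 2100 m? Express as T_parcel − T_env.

Parcel:
  700–1700 m, dry: Δz = 1 km ⇒ ΔT = -9.6°C; T = -4°C
  1700–2100 m, saturated: Δz = 0.4 km ⇒ ΔT = -2.36°C; T = -6.36°C
Environment:
  700–1100 m, environment, lower layer: Δz = 0.4 km ⇒ ΔT = -2.2°C; T = 3.4°C
  1100–2100 m, environment, upper layer: Δz = 1 km ⇒ ΔT = -5.3°C; T = -1.9°C
T_parcel − T_env = -6.36 − (-1.9) = -4.46°C

-4.46°C (parcel cooler than environment)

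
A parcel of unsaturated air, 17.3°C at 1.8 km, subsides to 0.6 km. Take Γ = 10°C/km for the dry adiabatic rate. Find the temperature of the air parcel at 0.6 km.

Dry adiabatic to 600 m: +10 × 1.2 km = +12°C, so T = 29.3°C.

29.3°C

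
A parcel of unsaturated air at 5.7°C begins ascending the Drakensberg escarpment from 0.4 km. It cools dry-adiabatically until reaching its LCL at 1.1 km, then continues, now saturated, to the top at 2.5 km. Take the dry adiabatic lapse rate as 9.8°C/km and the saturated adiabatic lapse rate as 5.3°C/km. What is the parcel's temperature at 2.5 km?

-8.58°C

400–1100 m, dry: Δz = 0.7 km ⇒ ΔT = -6.86°C; T = -1.16°C
1100–2500 m, saturated: Δz = 1.4 km ⇒ ΔT = -7.42°C; T = -8.58°C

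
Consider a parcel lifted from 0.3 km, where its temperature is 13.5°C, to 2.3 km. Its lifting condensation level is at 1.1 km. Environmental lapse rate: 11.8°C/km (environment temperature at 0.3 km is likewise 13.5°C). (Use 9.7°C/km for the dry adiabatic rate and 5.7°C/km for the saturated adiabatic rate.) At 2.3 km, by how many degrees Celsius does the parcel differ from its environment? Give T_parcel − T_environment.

Parcel:
  Dry to 1100 m: -9.7 × 0.8 km = -7.76°C, so T = 5.74°C.
  Saturated to 2300 m: -5.7 × 1.2 km = -6.84°C, so T = -1.1°C.
Environment:
  Environment to 2300 m: -11.8 × 2 km = -23.6°C, so T = -10.1°C.
T_parcel − T_env = -1.1 − (-10.1) = +9°C

+9°C (parcel warmer than environment)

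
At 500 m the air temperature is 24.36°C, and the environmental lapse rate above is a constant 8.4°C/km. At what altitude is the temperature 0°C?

Height above start = (24.36 − 0) / 8.4 = 2.9 km
Altitude = 500 m + 2900 m = 3400 m

3400 m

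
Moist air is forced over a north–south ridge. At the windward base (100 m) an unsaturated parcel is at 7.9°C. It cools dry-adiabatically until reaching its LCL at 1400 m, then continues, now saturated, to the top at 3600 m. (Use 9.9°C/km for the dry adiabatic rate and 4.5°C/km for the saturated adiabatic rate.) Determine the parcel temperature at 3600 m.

100–1400 m, dry: Δz = 1.3 km ⇒ ΔT = -12.87°C; T = -4.97°C
1400–3600 m, saturated: Δz = 2.2 km ⇒ ΔT = -9.9°C; T = -14.87°C

-14.87°C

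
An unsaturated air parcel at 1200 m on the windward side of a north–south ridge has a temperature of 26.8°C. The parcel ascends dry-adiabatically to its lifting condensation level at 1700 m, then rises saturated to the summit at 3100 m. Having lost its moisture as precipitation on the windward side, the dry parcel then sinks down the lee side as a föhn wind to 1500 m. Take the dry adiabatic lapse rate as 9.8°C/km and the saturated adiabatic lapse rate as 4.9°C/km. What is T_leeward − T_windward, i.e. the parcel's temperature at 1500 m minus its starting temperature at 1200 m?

+3.92°C

1200 → 1700 m (dry, 9.8°C/km): ΔT = -9.8 × 0.5 = -4.9°C → T = 21.9°C
1700 → 3100 m (saturated, 4.9°C/km): ΔT = -4.9 × 1.4 = -6.86°C → T = 15.04°C
3100 → 1500 m (dry descent, 9.8°C/km): ΔT = +9.8 × 1.6 = +15.68°C → T = 30.72°C
Net change vs windward start: 30.72 − 26.8 = +3.92°C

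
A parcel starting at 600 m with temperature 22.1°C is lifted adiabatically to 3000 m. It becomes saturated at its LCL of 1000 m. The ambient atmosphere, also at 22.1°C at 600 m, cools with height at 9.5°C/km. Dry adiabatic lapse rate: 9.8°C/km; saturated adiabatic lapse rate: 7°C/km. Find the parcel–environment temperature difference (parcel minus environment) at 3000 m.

+4.88°C (parcel warmer than environment)

Parcel:
  Dry to 1000 m: -9.8 × 0.4 km = -3.92°C, so T = 18.18°C.
  Saturated to 3000 m: -7 × 2 km = -14°C, so T = 4.18°C.
Environment:
  Environment to 3000 m: -9.5 × 2.4 km = -22.8°C, so T = -0.7°C.
T_parcel − T_env = 4.18 − (-0.7) = +4.88°C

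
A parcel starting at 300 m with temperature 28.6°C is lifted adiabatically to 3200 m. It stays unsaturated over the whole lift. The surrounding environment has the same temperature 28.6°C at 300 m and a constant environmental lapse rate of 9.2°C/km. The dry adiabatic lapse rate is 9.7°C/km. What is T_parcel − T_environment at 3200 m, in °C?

-1.45°C (parcel cooler than environment)

Parcel:
  300–3200 m, dry: Δz = 2.9 km ⇒ ΔT = -28.13°C; T = 0.47°C
Environment:
  300–3200 m, environment: Δz = 2.9 km ⇒ ΔT = -26.68°C; T = 1.92°C
T_parcel − T_env = 0.47 − 1.92 = -1.45°C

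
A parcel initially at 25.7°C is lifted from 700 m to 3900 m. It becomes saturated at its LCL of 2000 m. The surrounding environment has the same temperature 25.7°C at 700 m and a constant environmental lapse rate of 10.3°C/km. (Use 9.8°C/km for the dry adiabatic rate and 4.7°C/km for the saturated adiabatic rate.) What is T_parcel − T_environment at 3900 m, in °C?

Parcel:
  700 → 2000 m (dry, 9.8°C/km): ΔT = -9.8 × 1.3 = -12.74°C → T = 12.96°C
  2000 → 3900 m (saturated, 4.7°C/km): ΔT = -4.7 × 1.9 = -8.93°C → T = 4.03°C
Environment:
  700 → 3900 m (environment, 10.3°C/km): ΔT = -10.3 × 3.2 = -32.96°C → T = -7.26°C
T_parcel − T_env = 4.03 − (-7.26) = +11.29°C

+11.29°C (parcel warmer than environment)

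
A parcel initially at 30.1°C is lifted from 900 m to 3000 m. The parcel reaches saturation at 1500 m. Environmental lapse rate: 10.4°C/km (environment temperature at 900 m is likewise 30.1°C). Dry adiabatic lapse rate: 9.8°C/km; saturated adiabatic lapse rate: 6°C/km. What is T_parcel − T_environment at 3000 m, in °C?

Parcel:
  From 900 m to 1500 m (dry): cools by 9.8 × 0.6 = 5.88°C, giving 24.22°C.
  From 1500 m to 3000 m (saturated): cools by 6 × 1.5 = 9°C, giving 15.22°C.
Environment:
  From 900 m to 3000 m (environment): cools by 10.4 × 2.1 = 21.84°C, giving 8.26°C.
T_parcel − T_env = 15.22 − 8.26 = +6.96°C

+6.96°C (parcel warmer than environment)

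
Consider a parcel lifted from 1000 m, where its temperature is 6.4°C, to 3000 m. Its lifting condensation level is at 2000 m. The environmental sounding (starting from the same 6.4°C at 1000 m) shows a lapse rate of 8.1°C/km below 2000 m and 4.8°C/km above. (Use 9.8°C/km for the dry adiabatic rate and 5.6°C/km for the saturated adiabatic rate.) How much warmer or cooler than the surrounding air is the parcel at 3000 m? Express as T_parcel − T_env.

-2.5°C (parcel cooler than environment)

Parcel:
  Dry to 2000 m: -9.8 × 1 km = -9.8°C, so T = -3.4°C.
  Saturated to 3000 m: -5.6 × 1 km = -5.6°C, so T = -9°C.
Environment:
  Environment, lower layer to 2000 m: -8.1 × 1 km = -8.1°C, so T = -1.7°C.
  Environment, upper layer to 3000 m: -4.8 × 1 km = -4.8°C, so T = -6.5°C.
T_parcel − T_env = -9 − (-6.5) = -2.5°C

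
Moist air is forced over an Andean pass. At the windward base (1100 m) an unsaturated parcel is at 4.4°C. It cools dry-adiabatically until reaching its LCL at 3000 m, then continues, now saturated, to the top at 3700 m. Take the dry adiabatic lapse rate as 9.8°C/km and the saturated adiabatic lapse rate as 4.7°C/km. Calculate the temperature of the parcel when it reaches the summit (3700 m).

-17.51°C

Dry to 3000 m: -9.8 × 1.9 km = -18.62°C, so T = -14.22°C.
Saturated to 3700 m: -4.7 × 0.7 km = -3.29°C, so T = -17.51°C.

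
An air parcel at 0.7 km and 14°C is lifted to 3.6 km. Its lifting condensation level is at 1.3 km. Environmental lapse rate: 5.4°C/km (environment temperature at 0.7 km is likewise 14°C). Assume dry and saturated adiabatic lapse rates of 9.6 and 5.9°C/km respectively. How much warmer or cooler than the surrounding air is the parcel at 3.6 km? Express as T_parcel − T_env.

Parcel:
  Dry to 1300 m: -9.6 × 0.6 km = -5.76°C, so T = 8.24°C.
  Saturated to 3600 m: -5.9 × 2.3 km = -13.57°C, so T = -5.33°C.
Environment:
  Environment to 3600 m: -5.4 × 2.9 km = -15.66°C, so T = -1.66°C.
T_parcel − T_env = -5.33 − (-1.66) = -3.67°C

-3.67°C (parcel cooler than environment)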